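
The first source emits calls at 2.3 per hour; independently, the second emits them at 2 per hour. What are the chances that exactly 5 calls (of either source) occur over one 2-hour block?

Independent Poisson processes superpose: combined rate λ = 2.3 + 2 = 4.3 per hour.
Over the interval, μ = 4.3 × 2 = 8.6 (a 2-hour block = 2 hours).
P(N = 5) = e^(−8.6) · 8.6^5/5! ≈ 0.0722.

0.0722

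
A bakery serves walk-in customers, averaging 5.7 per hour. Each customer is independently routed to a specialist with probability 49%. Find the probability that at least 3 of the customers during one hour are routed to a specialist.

Thinning: the customers that are routed to a specialist themselves form a Poisson process with rate 0.49 × 5.7 = 2.793 per hour.
So μ = 2.793.
P(N ≥ 3) = 1 − P(N ≤ 2) ≈ 0.5289.

0.5289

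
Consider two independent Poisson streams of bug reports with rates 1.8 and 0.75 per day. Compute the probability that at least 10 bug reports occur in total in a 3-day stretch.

0.2410

Independent Poisson processes superpose: combined rate λ = 1.8 + 0.75 = 2.55 per day.
Over the interval, μ = 2.55 × 3 = 7.65 (a 3-day stretch = 3 days).
P(N ≥ 10) = 1 − P(N ≤ 9) ≈ 0.2410.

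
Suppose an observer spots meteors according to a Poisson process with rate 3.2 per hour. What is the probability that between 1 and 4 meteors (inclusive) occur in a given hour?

With mean μ = 3.2 per hour,
P(1 ≤ N ≤ 4) = Σ_{j=1}^{4} e^(−3.2) · 3.2^j/j! ≈ 0.7399.

0.7399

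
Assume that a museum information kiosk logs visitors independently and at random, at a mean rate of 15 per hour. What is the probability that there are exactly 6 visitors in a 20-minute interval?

Over the interval, μ = 15 × 1/3 = 5 (a 20-minute interval = 1/3 hours).
P(N = 6) = e^(−μ) μ^6/6! = e^(−5) · 5^6/720 ≈ 0.1462.

0.1462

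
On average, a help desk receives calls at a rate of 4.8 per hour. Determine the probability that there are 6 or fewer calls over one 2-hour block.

0.1574

Over the interval, μ = 4.8 × 2 = 9.6 (a 2-hour block = 2 hours).
P(N ≤ 6) = Σ_{j=0}^{6} e^(−μ) μ^j/j! ≈ 0.1574.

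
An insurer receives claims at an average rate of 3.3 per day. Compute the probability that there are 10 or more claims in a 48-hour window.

Over the interval, μ = 3.3 × 2 = 6.6 (a 48-hour window = 2 days).
P(N ≥ 10) = 1 − P(N ≤ 9) = 1 − Σ_{j=0}^{9} e^(−μ) μ^j/j! ≈ 0.1314.

0.1314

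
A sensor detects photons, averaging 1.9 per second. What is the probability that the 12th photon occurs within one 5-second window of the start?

Over the interval, μ = 1.9 × 5 = 9.5 (a 5-second window = 5 seconds).
The 12th arrival falls in the interval iff at least 12 events occur there: P(S_12 ≤ t) = P(N ≥ 12) = 1 − P(N ≤ 11) ≈ 0.2480.

0.2480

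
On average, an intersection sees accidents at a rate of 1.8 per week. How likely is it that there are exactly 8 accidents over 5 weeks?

Over the interval, μ = 1.8 × 5 = 9 (5 weeks).
P(N = 8) = e^(−μ) μ^8/8! = e^(−9) · 9^8/40320 ≈ 0.1318.

0.1318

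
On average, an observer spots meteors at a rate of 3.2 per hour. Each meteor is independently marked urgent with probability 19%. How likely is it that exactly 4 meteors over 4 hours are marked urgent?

0.1281

Thinning: the meteors that are marked urgent themselves form a Poisson process with rate 0.19 × 3.2 = 0.608 per hour.
Over the interval, μ = 0.608 × 4 = 2.432 (4 hours).
P(N = 4) = e^(−2.432) · 2.432^4/4! ≈ 0.1281.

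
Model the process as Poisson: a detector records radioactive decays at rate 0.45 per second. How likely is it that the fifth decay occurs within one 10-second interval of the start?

0.4679

Over the interval, μ = 0.45 × 10 = 4.5 (a 10-second interval = 10 seconds).
The fifth arrival falls in the interval iff at least 5 events occur there: P(S_5 ≤ t) = P(N ≥ 5) = 1 − P(N ≤ 4) ≈ 0.4679.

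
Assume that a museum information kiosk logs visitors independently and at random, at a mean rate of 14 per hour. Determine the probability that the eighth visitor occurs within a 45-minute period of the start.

0.8215

Over the interval, μ = 14 × 0.75 = 10.5 (a 45-minute period = 0.75 hours).
The eighth arrival falls in the interval iff at least 8 events occur there: P(S_8 ≤ t) = P(N ≥ 8) = 1 − P(N ≤ 7) ≈ 0.8215.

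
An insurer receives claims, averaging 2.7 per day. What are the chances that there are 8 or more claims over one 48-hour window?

Over the interval, μ = 2.7 × 2 = 5.4 (a 48-hour window = 2 days).
P(N ≥ 8) = 1 − P(N ≤ 7) = 1 − Σ_{j=0}^{7} e^(−μ) μ^j/j! ≈ 0.1783.

0.1783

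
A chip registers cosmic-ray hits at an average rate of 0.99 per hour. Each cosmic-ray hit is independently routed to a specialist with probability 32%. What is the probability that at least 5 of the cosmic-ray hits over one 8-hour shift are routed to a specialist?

Thinning: the cosmic-ray hits that are routed to a specialist themselves form a Poisson process with rate 0.32 × 0.99 = 0.3168 per hour.
Over the interval, μ = 0.3168 × 8 = 2.5344 (an 8-hour shift = 8 hours).
P(N ≥ 5) = 1 − P(N ≤ 4) ≈ 0.1135.

0.1135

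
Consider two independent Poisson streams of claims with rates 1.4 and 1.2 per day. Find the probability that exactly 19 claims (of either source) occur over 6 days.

0.0645

Independent Poisson processes superpose: combined rate λ = 1.4 + 1.2 = 2.6 per day.
Over the interval, μ = 2.6 × 6 = 15.6 (6 days).
P(N = 19) = e^(−15.6) · 15.6^19/19! ≈ 0.0645.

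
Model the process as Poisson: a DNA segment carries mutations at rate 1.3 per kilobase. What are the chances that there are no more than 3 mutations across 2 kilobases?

0.7360

Over the interval, μ = 1.3 × 2 = 2.6 (2 kilobases).
P(N ≤ 3) = Σ_{j=0}^{3} e^(−μ) μ^j/j! ≈ 0.7360.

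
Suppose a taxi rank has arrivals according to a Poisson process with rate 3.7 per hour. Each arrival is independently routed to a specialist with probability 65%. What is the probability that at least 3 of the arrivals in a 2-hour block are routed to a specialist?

Thinning: the arrivals that are routed to a specialist themselves form a Poisson process with rate 0.65 × 3.7 = 2.405 per hour.
Over the interval, μ = 2.405 × 2 = 4.81 (a 2-hour block = 2 hours).
P(N ≥ 3) = 1 − P(N ≤ 2) ≈ 0.8584.

0.8584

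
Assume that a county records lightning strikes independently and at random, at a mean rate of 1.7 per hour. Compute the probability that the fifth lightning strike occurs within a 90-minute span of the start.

Over the interval, μ = 1.7 × 1.5 = 2.55 (a 90-minute span = 1.5 hours).
The fifth arrival falls in the interval iff at least 5 events occur there: P(S_5 ≤ t) = P(N ≥ 5) = 1 − P(N ≤ 4) ≈ 0.1156.

0.1156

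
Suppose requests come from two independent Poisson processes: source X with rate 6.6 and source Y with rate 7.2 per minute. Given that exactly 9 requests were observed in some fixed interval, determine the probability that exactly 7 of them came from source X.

0.0561

Given the total, each event is independently from source X with probability p = λ_X/(λ_X+λ_Y) = 6.6/13.8 ≈ 0.4783.
So K ~ Binomial(9, 6.6/13.8): P(K = 7) = C(9,7) · (6.6/13.8)^7 · (7.2/13.8)^2 ≈ 0.0561.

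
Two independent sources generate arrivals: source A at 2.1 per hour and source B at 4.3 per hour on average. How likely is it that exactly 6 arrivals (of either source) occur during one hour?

0.1586

Independent Poisson processes superpose: combined rate λ = 2.1 + 4.3 = 6.4 per hour.
So μ = 6.4.
P(N = 6) = e^(−6.4) · 6.4^6/6! ≈ 0.1586.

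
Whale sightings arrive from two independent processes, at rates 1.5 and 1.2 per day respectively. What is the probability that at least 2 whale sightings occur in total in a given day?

0.7513

Independent Poisson processes superpose: combined rate λ = 1.5 + 1.2 = 2.7 per day.
So μ = 2.7.
P(N ≥ 2) = 1 − P(N ≤ 1) ≈ 0.7513.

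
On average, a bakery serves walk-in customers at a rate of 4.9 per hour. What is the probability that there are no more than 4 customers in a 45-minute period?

Over the interval, μ = 4.9 × 0.75 = 3.675 (a 45-minute period = 0.75 hours).
P(N ≤ 4) = Σ_{j=0}^{4} e^(−μ) μ^j/j! ≈ 0.6920.

0.6920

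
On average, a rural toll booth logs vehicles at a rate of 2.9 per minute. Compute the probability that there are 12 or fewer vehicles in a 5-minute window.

0.3111

Over the interval, μ = 2.9 × 5 = 14.5 (a 5-minute window = 5 minutes).
P(N ≤ 12) = Σ_{j=0}^{12} e^(−μ) μ^j/j! ≈ 0.3111.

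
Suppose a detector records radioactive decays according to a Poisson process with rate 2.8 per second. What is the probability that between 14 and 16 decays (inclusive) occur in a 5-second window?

Over the interval, μ = 2.8 × 5 = 14 (a 5-second window = 5 seconds).
P(14 ≤ N ≤ 16) = Σ_{j=14}^{16} e^(−14) · 14^j/j! ≈ 0.2915.

0.2915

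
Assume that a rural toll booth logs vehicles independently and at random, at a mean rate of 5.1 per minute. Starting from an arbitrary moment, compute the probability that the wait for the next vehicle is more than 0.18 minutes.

The wait for the next event is exponential with rate λ = 5.1 per minute.
P(T > 0.18) = e^(−λt) = e^(−5.1 × 0.18) = e^(−0.918) ≈ 0.3993.

0.3993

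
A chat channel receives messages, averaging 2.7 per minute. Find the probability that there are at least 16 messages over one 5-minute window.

0.2822

Over the interval, μ = 2.7 × 5 = 13.5 (a 5-minute window = 5 minutes).
P(N ≥ 16) = 1 − P(N ≤ 15) = 1 − Σ_{j=0}^{15} e^(−μ) μ^j/j! ≈ 0.2822.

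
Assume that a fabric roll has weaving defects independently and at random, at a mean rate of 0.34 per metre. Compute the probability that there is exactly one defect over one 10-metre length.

Over the interval, μ = 0.34 × 10 = 3.4 (a 10-metre length = 10 metres).
P(N = 1) = e^(−μ) μ^1/1! = e^(−3.4) · 3.4^1/1 ≈ 0.1135.

0.1135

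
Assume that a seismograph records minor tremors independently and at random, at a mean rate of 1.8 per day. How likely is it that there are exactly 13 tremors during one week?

0.1093

Over the interval, μ = 1.8 × 7 = 12.6 (a week = 7 days).
P(N = 13) = e^(−μ) μ^13/13! = e^(−12.6) · 12.6^13/6227020800 ≈ 0.1093.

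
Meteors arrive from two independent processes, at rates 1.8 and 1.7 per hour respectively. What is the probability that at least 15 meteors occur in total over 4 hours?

Independent Poisson processes superpose: combined rate λ = 1.8 + 1.7 = 3.5 per hour.
Over the interval, μ = 3.5 × 4 = 14 (4 hours).
P(N ≥ 15) = 1 − P(N ≤ 14) ≈ 0.4296.

0.4296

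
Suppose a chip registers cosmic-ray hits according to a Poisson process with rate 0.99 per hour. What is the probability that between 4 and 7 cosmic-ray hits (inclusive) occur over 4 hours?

0.5099

Over the interval, μ = 0.99 × 4 = 3.96 (4 hours).
P(4 ≤ N ≤ 7) = Σ_{j=4}^{7} e^(−3.96) · 3.96^j/j! ≈ 0.5099.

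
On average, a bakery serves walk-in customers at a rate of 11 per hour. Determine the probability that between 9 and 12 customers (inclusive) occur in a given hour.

0.4567

With mean μ = 11 per hour,
P(9 ≤ N ≤ 12) = Σ_{j=9}^{12} e^(−11) · 11^j/j! ≈ 0.4567.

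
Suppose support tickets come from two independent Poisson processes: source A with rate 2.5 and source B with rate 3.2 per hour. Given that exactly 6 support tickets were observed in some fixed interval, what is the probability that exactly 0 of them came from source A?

0.0313

Given the total, each event is independently from source A with probability p = λ_A/(λ_A+λ_B) = 2.5/5.7 ≈ 0.4386.
So K ~ Binomial(6, 2.5/5.7): P(K = 0) = C(6,0) · (2.5/5.7)^0 · (3.2/5.7)^6 ≈ 0.0313.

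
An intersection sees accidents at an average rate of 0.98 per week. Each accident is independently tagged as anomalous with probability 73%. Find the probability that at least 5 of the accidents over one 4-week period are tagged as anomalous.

0.1620

Thinning: the accidents that are tagged as anomalous themselves form a Poisson process with rate 0.73 × 0.98 = 0.7154 per week.
Over the interval, μ = 0.7154 × 4 = 2.8616 (a 4-week period = 4 weeks).
P(N ≥ 5) = 1 − P(N ≤ 4) ≈ 0.1620.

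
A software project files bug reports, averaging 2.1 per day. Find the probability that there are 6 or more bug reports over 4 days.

0.8427

Over the interval, μ = 2.1 × 4 = 8.4 (4 days).
P(N ≥ 6) = 1 − P(N ≤ 5) = 1 − Σ_{j=0}^{5} e^(−μ) μ^j/j! ≈ 0.8427.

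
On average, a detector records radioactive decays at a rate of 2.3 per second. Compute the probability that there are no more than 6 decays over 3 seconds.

Over the interval, μ = 2.3 × 3 = 6.9 (3 seconds).
P(N ≤ 6) = Σ_{j=0}^{6} e^(−μ) μ^j/j! ≈ 0.4647.

0.4647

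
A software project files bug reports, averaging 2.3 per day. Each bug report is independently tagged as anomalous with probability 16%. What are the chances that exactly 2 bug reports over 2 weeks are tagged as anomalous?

0.0768

Thinning: the bug reports that are tagged as anomalous themselves form a Poisson process with rate 0.16 × 2.3 = 0.368 per day.
Over the interval, μ = 0.368 × 14 = 5.152 (2 weeks = 14 days).
P(N = 2) = e^(−5.152) · 5.152^2/2! ≈ 0.0768.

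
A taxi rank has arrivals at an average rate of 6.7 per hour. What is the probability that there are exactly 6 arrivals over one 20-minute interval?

Over the interval, μ = 6.7 × 1/3 ≈ 2.23333 (a 20-minute interval = 1/3 hours).
P(N = 6) = e^(−μ) μ^6/6! = e^(−2.23333) · 2.23333^6/720 ≈ 0.0185.

0.0185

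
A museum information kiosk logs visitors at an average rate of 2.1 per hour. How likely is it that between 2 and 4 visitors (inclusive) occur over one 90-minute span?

Over the interval, μ = 2.1 × 1.5 = 3.15 (a 90-minute span = 1.5 hours).
P(2 ≤ N ≤ 4) = Σ_{j=2}^{4} e^(−3.15) · 3.15^j/j! ≈ 0.6116.

0.6116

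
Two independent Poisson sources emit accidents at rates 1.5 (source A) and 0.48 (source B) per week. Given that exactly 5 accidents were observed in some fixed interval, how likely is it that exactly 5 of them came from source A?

Given the total, each event is independently from source A with probability p = λ_A/(λ_A+λ_B) = 1.5/1.98 ≈ 0.7576.
So K ~ Binomial(5, 1.5/1.98): P(K = 5) = C(5,5) · (1.5/1.98)^5 · (0.48/1.98)^0 ≈ 0.2495.

0.2495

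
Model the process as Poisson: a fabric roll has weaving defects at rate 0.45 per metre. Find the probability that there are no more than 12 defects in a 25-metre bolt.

Over the interval, μ = 0.45 × 25 = 11.25 (a 25-metre bolt = 25 metres).
P(N ≤ 12) = Σ_{j=0}^{12} e^(−μ) μ^j/j! ≈ 0.6611.

0.6611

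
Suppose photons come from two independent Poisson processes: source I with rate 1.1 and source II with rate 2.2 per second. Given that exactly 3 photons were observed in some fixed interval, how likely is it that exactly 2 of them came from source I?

0.2222

Given the total, each event is independently from source I with probability p = λ_I/(λ_I+λ_II) = 1.1/3.3 ≈ 0.3333.
So K ~ Binomial(3, 1.1/3.3): P(K = 2) = C(3,2) · (1.1/3.3)^2 · (2.2/3.3)^1 ≈ 0.2222.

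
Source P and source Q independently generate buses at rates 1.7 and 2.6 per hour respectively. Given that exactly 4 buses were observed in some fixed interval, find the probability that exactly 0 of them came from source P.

0.1337

Given the total, each event is independently from source P with probability p = λ_P/(λ_P+λ_Q) = 1.7/4.3 ≈ 0.3953.
So K ~ Binomial(4, 1.7/4.3): P(K = 0) = C(4,0) · (1.7/4.3)^0 · (2.6/4.3)^4 ≈ 0.1337.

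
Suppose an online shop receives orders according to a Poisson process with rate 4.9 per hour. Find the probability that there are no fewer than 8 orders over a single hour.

With mean μ = 4.9 per hour,
P(N ≥ 8) = 1 − P(N ≤ 7) = 1 − Σ_{j=0}^{7} e^(−μ) μ^j/j! ≈ 0.1231.

0.1231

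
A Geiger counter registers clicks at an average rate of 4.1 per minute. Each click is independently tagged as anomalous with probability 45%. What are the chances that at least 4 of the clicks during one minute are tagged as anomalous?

0.1160

Thinning: the clicks that are tagged as anomalous themselves form a Poisson process with rate 0.45 × 4.1 = 1.845 per minute.
So μ = 1.845.
P(N ≥ 4) = 1 − P(N ≤ 3) ≈ 0.1160.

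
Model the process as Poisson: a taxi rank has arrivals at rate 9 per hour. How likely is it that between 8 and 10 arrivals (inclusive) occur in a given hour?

With mean μ = 9 per hour,
P(8 ≤ N ≤ 10) = Σ_{j=8}^{10} e^(−9) · 9^j/j! ≈ 0.3821.

0.3821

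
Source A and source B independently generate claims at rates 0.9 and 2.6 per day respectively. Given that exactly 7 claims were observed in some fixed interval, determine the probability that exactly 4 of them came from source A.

0.0627

Given the total, each event is independently from source A with probability p = λ_A/(λ_A+λ_B) = 0.9/3.5 ≈ 0.2571.
So K ~ Binomial(7, 0.9/3.5): P(K = 4) = C(7,4) · (0.9/3.5)^4 · (2.6/3.5)^3 ≈ 0.0627.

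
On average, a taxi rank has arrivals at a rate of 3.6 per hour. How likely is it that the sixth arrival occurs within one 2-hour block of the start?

0.7241

Over the interval, μ = 3.6 × 2 = 7.2 (a 2-hour block = 2 hours).
The sixth arrival falls in the interval iff at least 6 events occur there: P(S_6 ≤ t) = P(N ≥ 6) = 1 − P(N ≤ 5) ≈ 0.7241.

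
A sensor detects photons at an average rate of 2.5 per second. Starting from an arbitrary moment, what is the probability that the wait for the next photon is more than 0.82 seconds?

The wait for the next event is exponential with rate λ = 2.5 per second.
P(T > 0.82) = e^(−λt) = e^(−2.5 × 0.82) = e^(−2.05) ≈ 0.1287.

0.1287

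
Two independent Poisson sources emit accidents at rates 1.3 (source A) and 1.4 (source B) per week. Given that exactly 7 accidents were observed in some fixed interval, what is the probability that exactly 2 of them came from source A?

Given the total, each event is independently from source A with probability p = λ_A/(λ_A+λ_B) = 1.3/2.7 ≈ 0.4815.
So K ~ Binomial(7, 1.3/2.7): P(K = 2) = C(7,2) · (1.3/2.7)^2 · (1.4/2.7)^5 ≈ 0.1825.

0.1825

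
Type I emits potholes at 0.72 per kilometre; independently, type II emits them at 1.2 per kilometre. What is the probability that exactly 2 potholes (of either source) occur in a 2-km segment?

0.1585

Independent Poisson processes superpose: combined rate λ = 0.72 + 1.2 = 1.92 per kilometre.
Over the interval, μ = 1.92 × 2 = 3.84 (a 2-km segment = 2 kilometres).
P(N = 2) = e^(−3.84) · 3.84^2/2! ≈ 0.1585.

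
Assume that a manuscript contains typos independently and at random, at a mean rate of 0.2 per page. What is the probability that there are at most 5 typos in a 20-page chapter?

0.7851

Over the interval, μ = 0.2 × 20 = 4 (a 20-page chapter = 20 pages).
P(N ≤ 5) = Σ_{j=0}^{5} e^(−μ) μ^j/j! ≈ 0.7851.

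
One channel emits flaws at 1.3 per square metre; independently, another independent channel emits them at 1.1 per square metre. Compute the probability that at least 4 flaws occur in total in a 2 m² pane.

Independent Poisson processes superpose: combined rate λ = 1.3 + 1.1 = 2.4 per square metre.
Over the interval, μ = 2.4 × 2 = 4.8 (a 2 m² pane = 2 square metres).
P(N ≥ 4) = 1 − P(N ≤ 3) ≈ 0.7058.

0.7058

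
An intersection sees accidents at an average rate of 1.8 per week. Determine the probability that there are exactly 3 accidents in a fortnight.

0.2125

Over the interval, μ = 1.8 × 2 = 3.6 (a fortnight = 2 weeks).
P(N = 3) = e^(−μ) μ^3/3! = e^(−3.6) · 3.6^3/6 ≈ 0.2125.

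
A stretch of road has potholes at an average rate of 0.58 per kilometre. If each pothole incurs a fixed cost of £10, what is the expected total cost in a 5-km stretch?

£29

E[N] = 0.58 × 5 = 2.9 (a 5-km stretch = 5 kilometres); E[cost] = 2.9 × £10 = £29.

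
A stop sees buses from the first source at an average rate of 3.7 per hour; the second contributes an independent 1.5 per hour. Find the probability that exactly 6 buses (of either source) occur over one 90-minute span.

0.1282

Independent Poisson processes superpose: combined rate λ = 3.7 + 1.5 = 5.2 per hour.
Over the interval, μ = 5.2 × 1.5 = 7.8 (a 90-minute span = 1.5 hours).
P(N = 6) = e^(−7.8) · 7.8^6/6! ≈ 0.1282.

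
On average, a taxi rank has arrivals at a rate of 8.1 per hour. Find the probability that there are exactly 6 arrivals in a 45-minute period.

0.1605

Over the interval, μ = 8.1 × 0.75 = 6.075 (a 45-minute period = 0.75 hours).
P(N = 6) = e^(−μ) μ^6/6! = e^(−6.075) · 6.075^6/720 ≈ 0.1605.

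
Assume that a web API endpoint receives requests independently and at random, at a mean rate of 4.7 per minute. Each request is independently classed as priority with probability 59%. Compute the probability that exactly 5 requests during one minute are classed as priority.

Thinning: the requests that are classed as priority themselves form a Poisson process with rate 0.59 × 4.7 = 2.773 per minute.
So μ = 2.773.
P(N = 5) = e^(−2.773) · 2.773^5/5! ≈ 0.0854.

0.0854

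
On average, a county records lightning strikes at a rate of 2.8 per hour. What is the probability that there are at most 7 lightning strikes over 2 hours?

0.7970

Over the interval, μ = 2.8 × 2 = 5.6 (2 hours).
P(N ≤ 7) = Σ_{j=0}^{7} e^(−μ) μ^j/j! ≈ 0.7970.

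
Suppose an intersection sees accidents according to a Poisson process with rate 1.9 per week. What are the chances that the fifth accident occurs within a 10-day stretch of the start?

Over the interval, μ = 1.9 × 10/7 ≈ 2.71429 (a 10-day stretch = 10/7 weeks).
The fifth arrival falls in the interval iff at least 5 events occur there: P(S_5 ≤ t) = P(N ≥ 5) = 1 − P(N ≤ 4) ≈ 0.1392.

0.1392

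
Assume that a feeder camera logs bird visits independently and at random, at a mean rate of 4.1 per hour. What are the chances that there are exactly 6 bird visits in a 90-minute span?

0.1603

Over the interval, μ = 4.1 × 1.5 = 6.15 (a 90-minute span = 1.5 hours).
P(N = 6) = e^(−μ) μ^6/6! = e^(−6.15) · 6.15^6/720 ≈ 0.1603.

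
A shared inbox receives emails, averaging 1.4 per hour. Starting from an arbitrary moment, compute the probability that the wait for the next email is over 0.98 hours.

The wait for the next event is exponential with rate λ = 1.4 per hour.
P(T > 0.98) = e^(−λt) = e^(−1.4 × 0.98) = e^(−1.372) ≈ 0.2536.

0.2536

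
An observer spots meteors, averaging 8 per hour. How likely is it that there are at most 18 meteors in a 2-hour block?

Over the interval, μ = 8 × 2 = 16 (a 2-hour block = 2 hours).
P(N ≤ 18) = Σ_{j=0}^{18} e^(−μ) μ^j/j! ≈ 0.7423.

0.7423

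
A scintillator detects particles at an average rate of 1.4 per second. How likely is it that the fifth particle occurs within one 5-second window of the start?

Over the interval, μ = 1.4 × 5 = 7 (a 5-second window = 5 seconds).
The fifth arrival falls in the interval iff at least 5 events occur there: P(S_5 ≤ t) = P(N ≥ 5) = 1 − P(N ≤ 4) ≈ 0.8270.

0.8270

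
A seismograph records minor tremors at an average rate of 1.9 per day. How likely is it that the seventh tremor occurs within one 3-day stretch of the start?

Over the interval, μ = 1.9 × 3 = 5.7 (a 3-day stretch = 3 days).
The seventh arrival falls in the interval iff at least 7 events occur there: P(S_7 ≤ t) = P(N ≥ 7) = 1 − P(N ≤ 6) ≈ 0.3456.

0.3456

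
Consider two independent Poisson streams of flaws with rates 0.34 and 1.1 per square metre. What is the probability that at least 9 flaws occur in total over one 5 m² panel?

0.2973

Independent Poisson processes superpose: combined rate λ = 0.34 + 1.1 = 1.44 per square metre.
Over the interval, μ = 1.44 × 5 = 7.2 (a 5 m² panel = 5 square metres).
P(N ≥ 9) = 1 − P(N ≤ 8) ≈ 0.2973.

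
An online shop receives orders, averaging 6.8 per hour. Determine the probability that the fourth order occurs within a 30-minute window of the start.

0.4416

Over the interval, μ = 6.8 × 0.5 = 3.4 (a 30-minute window = 0.5 hours).
The fourth arrival falls in the interval iff at least 4 events occur there: P(S_4 ≤ t) = P(N ≥ 4) = 1 − P(N ≤ 3) ≈ 0.4416.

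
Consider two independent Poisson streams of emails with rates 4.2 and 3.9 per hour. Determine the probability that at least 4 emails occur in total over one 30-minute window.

0.5762

Independent Poisson processes superpose: combined rate λ = 4.2 + 3.9 = 8.1 per hour.
Over the interval, μ = 8.1 × 0.5 = 4.05 (a 30-minute window = 0.5 hours).
P(N ≥ 4) = 1 − P(N ≤ 3) ≈ 0.5762.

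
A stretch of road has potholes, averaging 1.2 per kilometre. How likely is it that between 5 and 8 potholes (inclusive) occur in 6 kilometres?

Over the interval, μ = 1.2 × 6 = 7.2 (6 kilometres).
P(5 ≤ N ≤ 8) = Σ_{j=5}^{8} e^(−7.2) · 7.2^j/j! ≈ 0.5472.

0.5472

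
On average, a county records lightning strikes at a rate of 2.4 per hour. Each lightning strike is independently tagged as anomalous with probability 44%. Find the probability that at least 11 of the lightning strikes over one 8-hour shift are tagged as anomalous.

Thinning: the lightning strikes that are tagged as anomalous themselves form a Poisson process with rate 0.44 × 2.4 = 1.056 per hour.
Over the interval, μ = 1.056 × 8 = 8.448 (an 8-hour shift = 8 hours).
P(N ≥ 11) = 1 − P(N ≤ 10) ≈ 0.2309.

0.2309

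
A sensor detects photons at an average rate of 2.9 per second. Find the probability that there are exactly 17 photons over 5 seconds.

Over the interval, μ = 2.9 × 5 = 14.5 (5 seconds).
P(N = 17) = e^(−μ) μ^17/17! = e^(−14.5) · 14.5^17/355687428096000 ≈ 0.0785.

0.0785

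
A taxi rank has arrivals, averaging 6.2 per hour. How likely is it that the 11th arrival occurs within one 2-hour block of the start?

0.6933

Over the interval, μ = 6.2 × 2 = 12.4 (a 2-hour block = 2 hours).
The 11th arrival falls in the interval iff at least 11 events occur there: P(S_11 ≤ t) = P(N ≥ 11) = 1 − P(N ≤ 10) ≈ 0.6933.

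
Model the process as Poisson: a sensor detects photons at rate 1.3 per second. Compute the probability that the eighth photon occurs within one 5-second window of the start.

Over the interval, μ = 1.3 × 5 = 6.5 (a 5-second window = 5 seconds).
The eighth arrival falls in the interval iff at least 8 events occur there: P(S_8 ≤ t) = P(N ≥ 8) = 1 − P(N ≤ 7) ≈ 0.3272.

0.3272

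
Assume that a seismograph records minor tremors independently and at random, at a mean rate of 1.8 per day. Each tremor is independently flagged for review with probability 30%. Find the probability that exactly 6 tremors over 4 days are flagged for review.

0.0163

Thinning: the tremors that are flagged for review themselves form a Poisson process with rate 0.3 × 1.8 = 0.54 per day.
Over the interval, μ = 0.54 × 4 = 2.16 (4 days).
P(N = 6) = e^(−2.16) · 2.16^6/6! ≈ 0.0163.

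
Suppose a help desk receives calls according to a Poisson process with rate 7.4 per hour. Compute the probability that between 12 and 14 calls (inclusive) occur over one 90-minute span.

0.2793

Over the interval, μ = 7.4 × 1.5 = 11.1 (a 90-minute span = 1.5 hours).
P(12 ≤ N ≤ 14) = Σ_{j=12}^{14} e^(−11.1) · 11.1^j/j! ≈ 0.2793.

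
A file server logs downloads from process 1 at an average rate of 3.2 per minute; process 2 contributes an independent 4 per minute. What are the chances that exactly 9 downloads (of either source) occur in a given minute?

Independent Poisson processes superpose: combined rate λ = 3.2 + 4 = 7.2 per minute.
So μ = 7.2.
P(N = 9) = e^(−7.2) · 7.2^9/9! ≈ 0.1070.

0.1070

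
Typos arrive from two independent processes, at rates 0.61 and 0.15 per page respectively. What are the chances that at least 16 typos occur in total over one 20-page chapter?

Independent Poisson processes superpose: combined rate λ = 0.61 + 0.15 = 0.76 per page.
Over the interval, μ = 0.76 × 20 = 15.2 (a 20-page chapter = 20 pages).
P(N ≥ 16) = 1 − P(N ≤ 15) ≈ 0.4524.

0.4524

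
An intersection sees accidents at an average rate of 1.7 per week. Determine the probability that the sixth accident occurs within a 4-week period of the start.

Over the interval, μ = 1.7 × 4 = 6.8 (a 4-week period = 4 weeks).
The sixth arrival falls in the interval iff at least 6 events occur there: P(S_6 ≤ t) = P(N ≥ 6) = 1 − P(N ≤ 5) ≈ 0.6730.

0.6730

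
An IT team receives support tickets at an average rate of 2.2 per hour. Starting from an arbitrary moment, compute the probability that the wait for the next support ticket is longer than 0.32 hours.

0.4946

The wait for the next event is exponential with rate λ = 2.2 per hour.
P(T > 0.32) = e^(−λt) = e^(−2.2 × 0.32) = e^(−0.704) ≈ 0.4946.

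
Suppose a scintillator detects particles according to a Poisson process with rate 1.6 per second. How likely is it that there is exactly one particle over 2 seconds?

0.1304

Over the interval, μ = 1.6 × 2 = 3.2 (2 seconds).
P(N = 1) = e^(−μ) μ^1/1! = e^(−3.2) · 3.2^1/1 ≈ 0.1304.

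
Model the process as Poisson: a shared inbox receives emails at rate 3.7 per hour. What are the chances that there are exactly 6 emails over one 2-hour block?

0.1394

Over the interval, μ = 3.7 × 2 = 7.4 (a 2-hour block = 2 hours).
P(N = 6) = e^(−μ) μ^6/6! = e^(−7.4) · 7.4^6/720 ≈ 0.1394.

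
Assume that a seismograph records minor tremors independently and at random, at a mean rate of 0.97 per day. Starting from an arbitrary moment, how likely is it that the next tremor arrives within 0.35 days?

0.2879

Inter-arrival times are exponential with rate λ = 0.97 per day.
P(T ≤ 0.35) = 1 − e^(−λt) = 1 − e^(−0.97 × 0.35) = 1 − e^(−0.3395) ≈ 0.2879.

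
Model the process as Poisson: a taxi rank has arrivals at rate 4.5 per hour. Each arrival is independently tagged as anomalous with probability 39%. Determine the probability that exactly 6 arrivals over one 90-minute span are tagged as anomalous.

0.0332

Thinning: the arrivals that are tagged as anomalous themselves form a Poisson process with rate 0.39 × 4.5 = 1.755 per hour.
Over the interval, μ = 1.755 × 1.5 = 2.6325 (a 90-minute span = 1.5 hours).
P(N = 6) = e^(−2.6325) · 2.6325^6/6! ≈ 0.0332.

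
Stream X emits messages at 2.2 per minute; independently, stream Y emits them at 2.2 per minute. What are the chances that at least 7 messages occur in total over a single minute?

Independent Poisson processes superpose: combined rate λ = 2.2 + 2.2 = 4.4 per minute.
So μ = 4.4.
P(N ≥ 7) = 1 − P(N ≤ 6) ≈ 0.1564.

0.1564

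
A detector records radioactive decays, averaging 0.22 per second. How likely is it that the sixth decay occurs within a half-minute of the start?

Over the interval, μ = 0.22 × 30 = 6.6 (a half-minute = 30 seconds).
The sixth arrival falls in the interval iff at least 6 events occur there: P(S_6 ≤ t) = P(N ≥ 6) = 1 − P(N ≤ 5) ≈ 0.6453.

0.6453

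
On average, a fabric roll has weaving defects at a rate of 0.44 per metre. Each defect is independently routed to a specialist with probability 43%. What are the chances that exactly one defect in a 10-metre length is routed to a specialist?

0.2853

Thinning: the defects that are routed to a specialist themselves form a Poisson process with rate 0.43 × 0.44 = 0.1892 per metre.
Over the interval, μ = 0.1892 × 10 = 1.892 (a 10-metre length = 10 metres).
P(N = 1) = e^(−1.892) · 1.892^1/1! ≈ 0.2853.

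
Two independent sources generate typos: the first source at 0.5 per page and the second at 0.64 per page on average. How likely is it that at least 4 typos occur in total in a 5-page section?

Independent Poisson processes superpose: combined rate λ = 0.5 + 0.64 = 1.14 per page.
Over the interval, μ = 1.14 × 5 = 5.7 (a 5-page section = 5 pages).
P(N ≥ 4) = 1 − P(N ≤ 3) ≈ 0.8200.

0.8200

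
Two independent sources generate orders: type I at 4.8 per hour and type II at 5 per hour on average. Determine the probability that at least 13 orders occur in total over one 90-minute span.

Independent Poisson processes superpose: combined rate λ = 4.8 + 5 = 9.8 per hour.
Over the interval, μ = 9.8 × 1.5 = 14.7 (a 90-minute span = 1.5 hours).
P(N ≥ 13) = 1 − P(N ≤ 12) ≈ 0.7068.

0.7068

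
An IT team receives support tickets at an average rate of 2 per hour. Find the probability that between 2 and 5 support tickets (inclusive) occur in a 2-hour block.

Over the interval, μ = 2 × 2 = 4 (a 2-hour block = 2 hours).
P(2 ≤ N ≤ 5) = Σ_{j=2}^{5} e^(−4) · 4^j/j! ≈ 0.6936.

0.6936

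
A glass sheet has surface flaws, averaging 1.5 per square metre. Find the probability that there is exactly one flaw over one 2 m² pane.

Over the interval, μ = 1.5 × 2 = 3 (a 2 m² pane = 2 square metres).
P(N = 1) = e^(−μ) μ^1/1! = e^(−3) · 3^1/1 ≈ 0.1494.

0.1494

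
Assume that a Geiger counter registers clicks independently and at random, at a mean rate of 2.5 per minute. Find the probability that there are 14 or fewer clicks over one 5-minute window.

Over the interval, μ = 2.5 × 5 = 12.5 (a 5-minute window = 5 minutes).
P(N ≤ 14) = Σ_{j=0}^{14} e^(−μ) μ^j/j! ≈ 0.7250.

0.7250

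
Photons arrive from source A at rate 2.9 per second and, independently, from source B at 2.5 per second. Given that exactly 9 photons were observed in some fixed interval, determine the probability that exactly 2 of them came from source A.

Given the total, each event is independently from source A with probability p = λ_A/(λ_A+λ_B) = 2.9/5.4 ≈ 0.5370.
So K ~ Binomial(9, 2.9/5.4): P(K = 2) = C(9,2) · (2.9/5.4)^2 · (2.5/5.4)^7 ≈ 0.0473.

0.0473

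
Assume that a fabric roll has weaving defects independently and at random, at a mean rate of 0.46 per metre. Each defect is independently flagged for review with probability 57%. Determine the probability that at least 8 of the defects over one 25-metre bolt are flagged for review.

Thinning: the defects that are flagged for review themselves form a Poisson process with rate 0.57 × 0.46 = 0.2622 per metre.
Over the interval, μ = 0.2622 × 25 = 6.555 (a 25-metre bolt = 25 metres).
P(N ≥ 8) = 1 − P(N ≤ 7) ≈ 0.3353.

0.3353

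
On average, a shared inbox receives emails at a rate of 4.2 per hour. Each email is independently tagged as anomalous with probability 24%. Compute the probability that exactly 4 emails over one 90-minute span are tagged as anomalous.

0.0480

Thinning: the emails that are tagged as anomalous themselves form a Poisson process with rate 0.24 × 4.2 = 1.008 per hour.
Over the interval, μ = 1.008 × 1.5 = 1.512 (a 90-minute span = 1.5 hours).
P(N = 4) = e^(−1.512) · 1.512^4/4! ≈ 0.0480.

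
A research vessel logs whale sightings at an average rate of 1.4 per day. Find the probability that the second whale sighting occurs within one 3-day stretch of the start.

Over the interval, μ = 1.4 × 3 = 4.2 (a 3-day stretch = 3 days).
The second arrival falls in the interval iff at least 2 events occur there: P(S_2 ≤ t) = P(N ≥ 2) = 1 − P(N ≤ 1) ≈ 0.9220.

0.9220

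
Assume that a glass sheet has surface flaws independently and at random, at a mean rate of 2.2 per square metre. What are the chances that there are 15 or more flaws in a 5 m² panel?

0.1460

Over the interval, μ = 2.2 × 5 = 11 (a 5 m² panel = 5 square metres).
P(N ≥ 15) = 1 − P(N ≤ 14) = 1 − Σ_{j=0}^{14} e^(−μ) μ^j/j! ≈ 0.1460.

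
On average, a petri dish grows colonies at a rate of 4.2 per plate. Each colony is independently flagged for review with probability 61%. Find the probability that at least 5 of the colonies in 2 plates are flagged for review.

0.5810

Thinning: the colonies that are flagged for review themselves form a Poisson process with rate 0.61 × 4.2 = 2.562 per plate.
Over the interval, μ = 2.562 × 2 = 5.124 (2 plates).
P(N ≥ 5) = 1 − P(N ≤ 4) ≈ 0.5810.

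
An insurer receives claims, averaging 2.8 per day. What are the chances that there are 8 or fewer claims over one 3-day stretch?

Over the interval, μ = 2.8 × 3 = 8.4 (a 3-day stretch = 3 days).
P(N ≤ 8) = Σ_{j=0}^{8} e^(−μ) μ^j/j! ≈ 0.5369.

0.5369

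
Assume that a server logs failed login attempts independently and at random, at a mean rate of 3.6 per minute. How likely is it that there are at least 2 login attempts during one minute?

With mean μ = 3.6 per minute,
P(N ≥ 2) = 1 − P(N ≤ 1) = 1 − Σ_{j=0}^{1} e^(−μ) μ^j/j! ≈ 0.8743.

0.8743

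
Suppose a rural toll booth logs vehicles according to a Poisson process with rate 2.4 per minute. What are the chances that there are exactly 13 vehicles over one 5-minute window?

Over the interval, μ = 2.4 × 5 = 12 (a 5-minute window = 5 minutes).
P(N = 13) = e^(−μ) μ^13/13! = e^(−12) · 12^13/6227020800 ≈ 0.1056.

0.1056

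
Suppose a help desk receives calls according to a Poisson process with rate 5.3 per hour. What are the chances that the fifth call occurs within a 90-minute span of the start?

Over the interval, μ = 5.3 × 1.5 = 7.95 (a 90-minute span = 1.5 hours).
The fifth arrival falls in the interval iff at least 5 events occur there: P(S_5 ≤ t) = P(N ≥ 5) = 1 − P(N ≤ 4) ≈ 0.8975.

0.8975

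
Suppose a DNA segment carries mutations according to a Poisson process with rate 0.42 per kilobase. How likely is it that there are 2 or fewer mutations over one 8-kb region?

Over the interval, μ = 0.42 × 8 = 3.36 (an 8-kb region = 8 kilobases).
P(N ≤ 2) = Σ_{j=0}^{2} e^(−μ) μ^j/j! ≈ 0.3475.

0.3475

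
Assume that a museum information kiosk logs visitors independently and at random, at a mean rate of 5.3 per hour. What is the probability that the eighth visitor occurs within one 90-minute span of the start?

0.5400

Over the interval, μ = 5.3 × 1.5 = 7.95 (a 90-minute span = 1.5 hours).
The eighth arrival falls in the interval iff at least 8 events occur there: P(S_8 ≤ t) = P(N ≥ 8) = 1 − P(N ≤ 7) ≈ 0.5400.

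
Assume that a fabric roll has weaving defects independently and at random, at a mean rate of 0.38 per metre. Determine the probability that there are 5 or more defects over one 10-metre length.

Over the interval, μ = 0.38 × 10 = 3.8 (a 10-metre length = 10 metres).
P(N ≥ 5) = 1 − P(N ≤ 4) = 1 − Σ_{j=0}^{4} e^(−μ) μ^j/j! ≈ 0.3322.

0.3322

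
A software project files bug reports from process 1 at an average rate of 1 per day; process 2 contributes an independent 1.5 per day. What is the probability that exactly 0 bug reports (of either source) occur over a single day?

Independent Poisson processes superpose: combined rate λ = 1 + 1.5 = 2.5 per day.
So μ = 2.5.
P(N = 0) = e^(−2.5) · 2.5^0/0! ≈ 0.0821.

0.0821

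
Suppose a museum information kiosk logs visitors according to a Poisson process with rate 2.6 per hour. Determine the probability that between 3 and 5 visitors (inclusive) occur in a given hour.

0.4325

With mean μ = 2.6 per hour,
P(3 ≤ N ≤ 5) = Σ_{j=3}^{5} e^(−2.6) · 2.6^j/j! ≈ 0.4325.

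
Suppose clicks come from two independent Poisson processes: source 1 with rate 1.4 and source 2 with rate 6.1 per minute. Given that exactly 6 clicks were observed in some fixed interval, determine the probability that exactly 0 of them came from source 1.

0.2895

Given the total, each event is independently from source 1 with probability p = λ_1/(λ_1+λ_2) = 1.4/7.5 ≈ 0.1867.
So K ~ Binomial(6, 1.4/7.5): P(K = 0) = C(6,0) · (1.4/7.5)^0 · (6.1/7.5)^6 ≈ 0.2895.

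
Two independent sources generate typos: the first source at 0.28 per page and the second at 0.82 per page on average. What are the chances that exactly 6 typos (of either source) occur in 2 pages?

0.0174

Independent Poisson processes superpose: combined rate λ = 0.28 + 0.82 = 1.1 per page.
Over the interval, μ = 1.1 × 2 = 2.2 (2 pages).
P(N = 6) = e^(−2.2) · 2.2^6/6! ≈ 0.0174.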